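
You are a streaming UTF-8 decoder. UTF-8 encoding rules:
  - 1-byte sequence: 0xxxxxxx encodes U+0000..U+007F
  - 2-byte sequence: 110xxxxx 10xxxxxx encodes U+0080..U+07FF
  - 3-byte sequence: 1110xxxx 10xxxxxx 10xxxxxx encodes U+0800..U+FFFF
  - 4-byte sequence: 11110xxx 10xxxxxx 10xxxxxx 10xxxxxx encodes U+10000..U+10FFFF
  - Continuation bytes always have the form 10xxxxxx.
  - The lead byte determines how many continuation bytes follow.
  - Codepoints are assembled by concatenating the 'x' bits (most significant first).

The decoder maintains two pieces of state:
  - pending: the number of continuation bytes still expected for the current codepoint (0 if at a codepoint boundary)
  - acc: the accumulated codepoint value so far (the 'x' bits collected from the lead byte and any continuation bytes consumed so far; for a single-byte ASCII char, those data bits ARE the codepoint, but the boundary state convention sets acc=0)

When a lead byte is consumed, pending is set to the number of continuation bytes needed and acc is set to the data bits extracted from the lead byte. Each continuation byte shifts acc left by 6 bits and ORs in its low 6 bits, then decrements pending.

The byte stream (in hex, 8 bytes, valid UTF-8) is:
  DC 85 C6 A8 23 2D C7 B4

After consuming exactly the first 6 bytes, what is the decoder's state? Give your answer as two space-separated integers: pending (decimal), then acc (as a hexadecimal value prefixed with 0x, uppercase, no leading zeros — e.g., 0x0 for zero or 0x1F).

Answer: 0 0x0

Derivation:
Byte[0]=DC: 2-byte lead. pending=1, acc=0x1C
Byte[1]=85: continuation. acc=(acc<<6)|0x05=0x705, pending=0
Byte[2]=C6: 2-byte lead. pending=1, acc=0x6
Byte[3]=A8: continuation. acc=(acc<<6)|0x28=0x1A8, pending=0
Byte[4]=23: 1-byte. pending=0, acc=0x0
Byte[5]=2D: 1-byte. pending=0, acc=0x0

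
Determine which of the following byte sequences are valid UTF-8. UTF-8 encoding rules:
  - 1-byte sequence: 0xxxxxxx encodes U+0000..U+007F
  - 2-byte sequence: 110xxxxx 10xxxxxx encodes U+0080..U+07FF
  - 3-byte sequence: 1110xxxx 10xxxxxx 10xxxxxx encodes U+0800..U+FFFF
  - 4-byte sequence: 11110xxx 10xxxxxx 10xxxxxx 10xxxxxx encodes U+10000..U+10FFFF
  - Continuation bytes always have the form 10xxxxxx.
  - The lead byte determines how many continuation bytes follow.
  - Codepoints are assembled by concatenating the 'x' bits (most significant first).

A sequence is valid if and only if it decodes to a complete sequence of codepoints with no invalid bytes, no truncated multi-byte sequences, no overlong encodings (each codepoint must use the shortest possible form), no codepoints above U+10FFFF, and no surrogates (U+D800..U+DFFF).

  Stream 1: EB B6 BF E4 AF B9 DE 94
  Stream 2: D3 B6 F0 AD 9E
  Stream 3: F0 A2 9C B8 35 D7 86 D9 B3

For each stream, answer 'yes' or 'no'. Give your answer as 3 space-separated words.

Stream 1: decodes cleanly. VALID
Stream 2: error at byte offset 5. INVALID
Stream 3: decodes cleanly. VALID

Answer: yes no yes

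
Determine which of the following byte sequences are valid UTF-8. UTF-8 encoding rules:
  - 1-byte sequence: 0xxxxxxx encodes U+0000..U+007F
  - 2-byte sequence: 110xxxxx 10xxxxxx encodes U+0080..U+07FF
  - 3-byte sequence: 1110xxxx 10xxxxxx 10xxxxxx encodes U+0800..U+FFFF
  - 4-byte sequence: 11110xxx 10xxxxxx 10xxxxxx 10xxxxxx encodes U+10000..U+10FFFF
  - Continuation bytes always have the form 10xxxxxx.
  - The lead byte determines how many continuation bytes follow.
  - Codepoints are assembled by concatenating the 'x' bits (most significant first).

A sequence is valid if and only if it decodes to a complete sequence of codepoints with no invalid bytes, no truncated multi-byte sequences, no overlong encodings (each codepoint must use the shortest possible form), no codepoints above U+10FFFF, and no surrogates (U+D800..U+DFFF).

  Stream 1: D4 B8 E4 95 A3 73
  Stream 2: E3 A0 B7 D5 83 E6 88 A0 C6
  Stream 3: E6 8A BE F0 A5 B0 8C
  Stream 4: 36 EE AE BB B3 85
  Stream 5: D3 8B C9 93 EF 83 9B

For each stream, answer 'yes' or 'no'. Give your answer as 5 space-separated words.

Stream 1: decodes cleanly. VALID
Stream 2: error at byte offset 9. INVALID
Stream 3: decodes cleanly. VALID
Stream 4: error at byte offset 4. INVALID
Stream 5: decodes cleanly. VALID

Answer: yes no yes no yes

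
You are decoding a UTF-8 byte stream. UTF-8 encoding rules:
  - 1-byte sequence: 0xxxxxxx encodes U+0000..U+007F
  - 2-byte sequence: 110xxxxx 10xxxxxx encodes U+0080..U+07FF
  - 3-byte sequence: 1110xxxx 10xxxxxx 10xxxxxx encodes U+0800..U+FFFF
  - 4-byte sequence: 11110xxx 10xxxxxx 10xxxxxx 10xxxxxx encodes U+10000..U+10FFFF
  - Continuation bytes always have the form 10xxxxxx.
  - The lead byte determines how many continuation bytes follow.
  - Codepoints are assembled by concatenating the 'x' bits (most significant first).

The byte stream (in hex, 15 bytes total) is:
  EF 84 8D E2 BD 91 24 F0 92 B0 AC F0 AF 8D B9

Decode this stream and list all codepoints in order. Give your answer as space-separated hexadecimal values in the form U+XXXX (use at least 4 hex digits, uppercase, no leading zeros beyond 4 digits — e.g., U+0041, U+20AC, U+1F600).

Byte[0]=EF: 3-byte lead, need 2 cont bytes. acc=0xF
Byte[1]=84: continuation. acc=(acc<<6)|0x04=0x3C4
Byte[2]=8D: continuation. acc=(acc<<6)|0x0D=0xF10D
Completed: cp=U+F10D (starts at byte 0)
Byte[3]=E2: 3-byte lead, need 2 cont bytes. acc=0x2
Byte[4]=BD: continuation. acc=(acc<<6)|0x3D=0xBD
Byte[5]=91: continuation. acc=(acc<<6)|0x11=0x2F51
Completed: cp=U+2F51 (starts at byte 3)
Byte[6]=24: 1-byte ASCII. cp=U+0024
Byte[7]=F0: 4-byte lead, need 3 cont bytes. acc=0x0
Byte[8]=92: continuation. acc=(acc<<6)|0x12=0x12
Byte[9]=B0: continuation. acc=(acc<<6)|0x30=0x4B0
Byte[10]=AC: continuation. acc=(acc<<6)|0x2C=0x12C2C
Completed: cp=U+12C2C (starts at byte 7)
Byte[11]=F0: 4-byte lead, need 3 cont bytes. acc=0x0
Byte[12]=AF: continuation. acc=(acc<<6)|0x2F=0x2F
Byte[13]=8D: continuation. acc=(acc<<6)|0x0D=0xBCD
Byte[14]=B9: continuation. acc=(acc<<6)|0x39=0x2F379
Completed: cp=U+2F379 (starts at byte 11)

Answer: U+F10D U+2F51 U+0024 U+12C2C U+2F379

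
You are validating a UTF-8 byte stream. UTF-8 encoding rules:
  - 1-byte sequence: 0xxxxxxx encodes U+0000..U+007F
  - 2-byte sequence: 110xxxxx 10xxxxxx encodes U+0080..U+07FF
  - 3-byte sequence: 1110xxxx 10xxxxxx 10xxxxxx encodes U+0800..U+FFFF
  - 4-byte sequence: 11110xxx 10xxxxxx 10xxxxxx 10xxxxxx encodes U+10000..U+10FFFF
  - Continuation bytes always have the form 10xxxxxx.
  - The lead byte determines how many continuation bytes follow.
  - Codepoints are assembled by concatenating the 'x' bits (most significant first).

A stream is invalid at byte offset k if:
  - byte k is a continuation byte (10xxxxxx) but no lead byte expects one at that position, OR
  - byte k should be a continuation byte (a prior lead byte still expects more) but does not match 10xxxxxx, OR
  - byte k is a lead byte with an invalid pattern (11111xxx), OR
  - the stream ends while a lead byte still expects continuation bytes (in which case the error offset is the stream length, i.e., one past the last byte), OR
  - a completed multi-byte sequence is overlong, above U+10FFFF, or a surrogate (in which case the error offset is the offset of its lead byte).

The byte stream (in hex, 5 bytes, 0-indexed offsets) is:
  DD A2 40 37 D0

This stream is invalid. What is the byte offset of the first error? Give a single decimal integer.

Answer: 5

Derivation:
Byte[0]=DD: 2-byte lead, need 1 cont bytes. acc=0x1D
Byte[1]=A2: continuation. acc=(acc<<6)|0x22=0x762
Completed: cp=U+0762 (starts at byte 0)
Byte[2]=40: 1-byte ASCII. cp=U+0040
Byte[3]=37: 1-byte ASCII. cp=U+0037
Byte[4]=D0: 2-byte lead, need 1 cont bytes. acc=0x10
Byte[5]: stream ended, expected continuation. INVALID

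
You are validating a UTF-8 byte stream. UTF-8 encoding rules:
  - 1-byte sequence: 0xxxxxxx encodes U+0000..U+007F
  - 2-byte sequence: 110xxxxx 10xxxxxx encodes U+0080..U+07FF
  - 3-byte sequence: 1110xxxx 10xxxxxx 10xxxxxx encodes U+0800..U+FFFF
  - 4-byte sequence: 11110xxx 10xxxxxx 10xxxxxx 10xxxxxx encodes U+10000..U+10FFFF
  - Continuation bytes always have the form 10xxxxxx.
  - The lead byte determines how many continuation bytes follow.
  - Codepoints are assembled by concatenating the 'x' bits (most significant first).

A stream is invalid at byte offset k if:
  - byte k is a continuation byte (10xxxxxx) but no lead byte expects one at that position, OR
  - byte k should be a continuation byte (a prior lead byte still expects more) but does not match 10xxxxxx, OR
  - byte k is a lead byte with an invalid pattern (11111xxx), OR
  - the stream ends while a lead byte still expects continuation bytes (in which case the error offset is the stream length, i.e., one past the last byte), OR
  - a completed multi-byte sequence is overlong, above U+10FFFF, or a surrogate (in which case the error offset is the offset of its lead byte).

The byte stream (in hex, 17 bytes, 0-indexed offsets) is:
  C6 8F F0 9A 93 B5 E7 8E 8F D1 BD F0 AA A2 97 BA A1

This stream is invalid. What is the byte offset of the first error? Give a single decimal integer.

Answer: 15

Derivation:
Byte[0]=C6: 2-byte lead, need 1 cont bytes. acc=0x6
Byte[1]=8F: continuation. acc=(acc<<6)|0x0F=0x18F
Completed: cp=U+018F (starts at byte 0)
Byte[2]=F0: 4-byte lead, need 3 cont bytes. acc=0x0
Byte[3]=9A: continuation. acc=(acc<<6)|0x1A=0x1A
Byte[4]=93: continuation. acc=(acc<<6)|0x13=0x693
Byte[5]=B5: continuation. acc=(acc<<6)|0x35=0x1A4F5
Completed: cp=U+1A4F5 (starts at byte 2)
Byte[6]=E7: 3-byte lead, need 2 cont bytes. acc=0x7
Byte[7]=8E: continuation. acc=(acc<<6)|0x0E=0x1CE
Byte[8]=8F: continuation. acc=(acc<<6)|0x0F=0x738F
Completed: cp=U+738F (starts at byte 6)
Byte[9]=D1: 2-byte lead, need 1 cont bytes. acc=0x11
Byte[10]=BD: continuation. acc=(acc<<6)|0x3D=0x47D
Completed: cp=U+047D (starts at byte 9)
Byte[11]=F0: 4-byte lead, need 3 cont bytes. acc=0x0
Byte[12]=AA: continuation. acc=(acc<<6)|0x2A=0x2A
Byte[13]=A2: continuation. acc=(acc<<6)|0x22=0xAA2
Byte[14]=97: continuation. acc=(acc<<6)|0x17=0x2A897
Completed: cp=U+2A897 (starts at byte 11)
Byte[15]=BA: INVALID lead byte (not 0xxx/110x/1110/11110)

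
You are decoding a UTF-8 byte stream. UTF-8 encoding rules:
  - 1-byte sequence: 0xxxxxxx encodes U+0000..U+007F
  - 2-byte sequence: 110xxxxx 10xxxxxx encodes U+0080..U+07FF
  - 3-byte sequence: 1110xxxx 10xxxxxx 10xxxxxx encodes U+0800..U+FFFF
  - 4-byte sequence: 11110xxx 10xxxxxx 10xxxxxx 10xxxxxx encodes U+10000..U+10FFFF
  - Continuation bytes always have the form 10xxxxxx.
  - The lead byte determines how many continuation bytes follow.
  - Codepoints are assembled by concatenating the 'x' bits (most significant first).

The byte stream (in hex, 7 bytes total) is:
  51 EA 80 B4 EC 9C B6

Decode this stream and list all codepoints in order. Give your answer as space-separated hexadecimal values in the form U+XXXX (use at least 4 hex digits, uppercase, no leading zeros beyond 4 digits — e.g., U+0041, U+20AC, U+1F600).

Answer: U+0051 U+A034 U+C736

Derivation:
Byte[0]=51: 1-byte ASCII. cp=U+0051
Byte[1]=EA: 3-byte lead, need 2 cont bytes. acc=0xA
Byte[2]=80: continuation. acc=(acc<<6)|0x00=0x280
Byte[3]=B4: continuation. acc=(acc<<6)|0x34=0xA034
Completed: cp=U+A034 (starts at byte 1)
Byte[4]=EC: 3-byte lead, need 2 cont bytes. acc=0xC
Byte[5]=9C: continuation. acc=(acc<<6)|0x1C=0x31C
Byte[6]=B6: continuation. acc=(acc<<6)|0x36=0xC736
Completed: cp=U+C736 (starts at byte 4)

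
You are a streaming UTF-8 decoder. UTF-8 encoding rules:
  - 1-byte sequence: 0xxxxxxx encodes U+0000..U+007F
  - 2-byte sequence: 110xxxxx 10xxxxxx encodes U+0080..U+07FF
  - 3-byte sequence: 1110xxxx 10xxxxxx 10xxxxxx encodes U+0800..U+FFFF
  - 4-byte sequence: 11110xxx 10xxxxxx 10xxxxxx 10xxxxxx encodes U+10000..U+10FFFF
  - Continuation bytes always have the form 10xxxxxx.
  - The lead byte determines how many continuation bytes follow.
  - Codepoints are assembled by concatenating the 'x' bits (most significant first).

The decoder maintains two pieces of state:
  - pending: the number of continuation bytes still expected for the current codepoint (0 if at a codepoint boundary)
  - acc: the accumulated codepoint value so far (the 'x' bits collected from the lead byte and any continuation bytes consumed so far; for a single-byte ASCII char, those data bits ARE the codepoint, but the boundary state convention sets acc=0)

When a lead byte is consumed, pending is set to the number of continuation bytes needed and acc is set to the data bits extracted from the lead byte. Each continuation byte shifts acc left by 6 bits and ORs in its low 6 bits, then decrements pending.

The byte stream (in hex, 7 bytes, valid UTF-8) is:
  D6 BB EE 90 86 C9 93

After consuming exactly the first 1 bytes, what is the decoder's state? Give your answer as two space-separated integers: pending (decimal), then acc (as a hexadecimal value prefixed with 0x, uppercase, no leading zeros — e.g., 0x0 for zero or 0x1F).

Byte[0]=D6: 2-byte lead. pending=1, acc=0x16

Answer: 1 0x16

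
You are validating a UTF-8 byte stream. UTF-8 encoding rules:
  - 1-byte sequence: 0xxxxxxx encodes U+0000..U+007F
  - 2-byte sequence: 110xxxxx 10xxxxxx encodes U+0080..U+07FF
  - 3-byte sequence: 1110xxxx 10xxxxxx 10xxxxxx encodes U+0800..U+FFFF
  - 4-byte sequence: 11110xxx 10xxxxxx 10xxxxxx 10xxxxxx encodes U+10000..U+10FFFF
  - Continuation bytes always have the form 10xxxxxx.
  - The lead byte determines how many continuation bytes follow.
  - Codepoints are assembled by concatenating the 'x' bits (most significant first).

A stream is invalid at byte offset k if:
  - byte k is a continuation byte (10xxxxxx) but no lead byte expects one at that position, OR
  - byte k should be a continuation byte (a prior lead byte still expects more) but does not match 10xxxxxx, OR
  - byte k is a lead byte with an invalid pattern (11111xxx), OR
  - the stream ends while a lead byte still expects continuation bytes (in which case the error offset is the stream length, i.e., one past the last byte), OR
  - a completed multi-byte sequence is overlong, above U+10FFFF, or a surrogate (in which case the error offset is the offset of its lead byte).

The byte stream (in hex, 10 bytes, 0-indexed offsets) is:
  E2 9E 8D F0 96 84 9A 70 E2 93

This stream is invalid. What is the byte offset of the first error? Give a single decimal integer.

Answer: 10

Derivation:
Byte[0]=E2: 3-byte lead, need 2 cont bytes. acc=0x2
Byte[1]=9E: continuation. acc=(acc<<6)|0x1E=0x9E
Byte[2]=8D: continuation. acc=(acc<<6)|0x0D=0x278D
Completed: cp=U+278D (starts at byte 0)
Byte[3]=F0: 4-byte lead, need 3 cont bytes. acc=0x0
Byte[4]=96: continuation. acc=(acc<<6)|0x16=0x16
Byte[5]=84: continuation. acc=(acc<<6)|0x04=0x584
Byte[6]=9A: continuation. acc=(acc<<6)|0x1A=0x1611A
Completed: cp=U+1611A (starts at byte 3)
Byte[7]=70: 1-byte ASCII. cp=U+0070
Byte[8]=E2: 3-byte lead, need 2 cont bytes. acc=0x2
Byte[9]=93: continuation. acc=(acc<<6)|0x13=0x93
Byte[10]: stream ended, expected continuation. INVALID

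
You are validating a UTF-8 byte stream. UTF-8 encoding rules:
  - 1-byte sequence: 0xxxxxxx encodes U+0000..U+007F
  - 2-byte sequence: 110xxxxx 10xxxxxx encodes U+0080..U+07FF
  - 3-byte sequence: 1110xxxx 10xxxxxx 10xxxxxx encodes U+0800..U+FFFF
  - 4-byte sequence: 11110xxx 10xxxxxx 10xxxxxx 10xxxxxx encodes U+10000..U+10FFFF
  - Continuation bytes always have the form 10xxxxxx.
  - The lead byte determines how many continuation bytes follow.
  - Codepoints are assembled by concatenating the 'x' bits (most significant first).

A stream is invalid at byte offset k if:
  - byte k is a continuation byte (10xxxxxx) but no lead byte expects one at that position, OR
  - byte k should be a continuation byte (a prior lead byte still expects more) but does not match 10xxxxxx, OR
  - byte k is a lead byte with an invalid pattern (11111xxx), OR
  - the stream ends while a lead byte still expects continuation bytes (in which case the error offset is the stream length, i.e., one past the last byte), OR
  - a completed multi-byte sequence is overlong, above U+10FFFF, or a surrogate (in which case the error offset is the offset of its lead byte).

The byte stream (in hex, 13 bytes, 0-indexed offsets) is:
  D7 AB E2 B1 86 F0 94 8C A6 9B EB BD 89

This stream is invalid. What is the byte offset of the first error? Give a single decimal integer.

Byte[0]=D7: 2-byte lead, need 1 cont bytes. acc=0x17
Byte[1]=AB: continuation. acc=(acc<<6)|0x2B=0x5EB
Completed: cp=U+05EB (starts at byte 0)
Byte[2]=E2: 3-byte lead, need 2 cont bytes. acc=0x2
Byte[3]=B1: continuation. acc=(acc<<6)|0x31=0xB1
Byte[4]=86: continuation. acc=(acc<<6)|0x06=0x2C46
Completed: cp=U+2C46 (starts at byte 2)
Byte[5]=F0: 4-byte lead, need 3 cont bytes. acc=0x0
Byte[6]=94: continuation. acc=(acc<<6)|0x14=0x14
Byte[7]=8C: continuation. acc=(acc<<6)|0x0C=0x50C
Byte[8]=A6: continuation. acc=(acc<<6)|0x26=0x14326
Completed: cp=U+14326 (starts at byte 5)
Byte[9]=9B: INVALID lead byte (not 0xxx/110x/1110/11110)

Answer: 9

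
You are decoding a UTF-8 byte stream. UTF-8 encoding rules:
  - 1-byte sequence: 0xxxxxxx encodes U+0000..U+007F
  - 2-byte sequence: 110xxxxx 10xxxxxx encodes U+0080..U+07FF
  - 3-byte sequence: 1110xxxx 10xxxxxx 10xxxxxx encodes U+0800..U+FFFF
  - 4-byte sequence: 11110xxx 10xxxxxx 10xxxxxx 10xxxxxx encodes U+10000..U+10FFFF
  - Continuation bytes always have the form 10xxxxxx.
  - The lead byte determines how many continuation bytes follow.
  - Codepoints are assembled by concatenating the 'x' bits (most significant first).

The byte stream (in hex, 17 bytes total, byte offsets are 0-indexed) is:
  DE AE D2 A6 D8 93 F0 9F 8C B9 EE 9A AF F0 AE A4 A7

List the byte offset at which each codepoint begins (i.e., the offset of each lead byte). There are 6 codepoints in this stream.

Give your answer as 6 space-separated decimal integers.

Byte[0]=DE: 2-byte lead, need 1 cont bytes. acc=0x1E
Byte[1]=AE: continuation. acc=(acc<<6)|0x2E=0x7AE
Completed: cp=U+07AE (starts at byte 0)
Byte[2]=D2: 2-byte lead, need 1 cont bytes. acc=0x12
Byte[3]=A6: continuation. acc=(acc<<6)|0x26=0x4A6
Completed: cp=U+04A6 (starts at byte 2)
Byte[4]=D8: 2-byte lead, need 1 cont bytes. acc=0x18
Byte[5]=93: continuation. acc=(acc<<6)|0x13=0x613
Completed: cp=U+0613 (starts at byte 4)
Byte[6]=F0: 4-byte lead, need 3 cont bytes. acc=0x0
Byte[7]=9F: continuation. acc=(acc<<6)|0x1F=0x1F
Byte[8]=8C: continuation. acc=(acc<<6)|0x0C=0x7CC
Byte[9]=B9: continuation. acc=(acc<<6)|0x39=0x1F339
Completed: cp=U+1F339 (starts at byte 6)
Byte[10]=EE: 3-byte lead, need 2 cont bytes. acc=0xE
Byte[11]=9A: continuation. acc=(acc<<6)|0x1A=0x39A
Byte[12]=AF: continuation. acc=(acc<<6)|0x2F=0xE6AF
Completed: cp=U+E6AF (starts at byte 10)
Byte[13]=F0: 4-byte lead, need 3 cont bytes. acc=0x0
Byte[14]=AE: continuation. acc=(acc<<6)|0x2E=0x2E
Byte[15]=A4: continuation. acc=(acc<<6)|0x24=0xBA4
Byte[16]=A7: continuation. acc=(acc<<6)|0x27=0x2E927
Completed: cp=U+2E927 (starts at byte 13)

Answer: 0 2 4 6 10 13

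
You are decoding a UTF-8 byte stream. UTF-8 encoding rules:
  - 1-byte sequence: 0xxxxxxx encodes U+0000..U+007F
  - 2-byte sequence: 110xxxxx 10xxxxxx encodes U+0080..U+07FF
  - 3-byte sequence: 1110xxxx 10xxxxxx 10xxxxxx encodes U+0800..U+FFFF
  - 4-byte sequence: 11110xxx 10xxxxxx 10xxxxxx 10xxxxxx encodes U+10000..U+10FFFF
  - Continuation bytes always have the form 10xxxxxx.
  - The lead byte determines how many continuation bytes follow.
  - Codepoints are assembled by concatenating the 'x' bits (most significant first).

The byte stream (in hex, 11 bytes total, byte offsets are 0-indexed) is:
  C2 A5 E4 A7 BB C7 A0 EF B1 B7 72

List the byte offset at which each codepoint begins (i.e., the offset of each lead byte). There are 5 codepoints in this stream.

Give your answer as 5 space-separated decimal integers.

Answer: 0 2 5 7 10

Derivation:
Byte[0]=C2: 2-byte lead, need 1 cont bytes. acc=0x2
Byte[1]=A5: continuation. acc=(acc<<6)|0x25=0xA5
Completed: cp=U+00A5 (starts at byte 0)
Byte[2]=E4: 3-byte lead, need 2 cont bytes. acc=0x4
Byte[3]=A7: continuation. acc=(acc<<6)|0x27=0x127
Byte[4]=BB: continuation. acc=(acc<<6)|0x3B=0x49FB
Completed: cp=U+49FB (starts at byte 2)
Byte[5]=C7: 2-byte lead, need 1 cont bytes. acc=0x7
Byte[6]=A0: continuation. acc=(acc<<6)|0x20=0x1E0
Completed: cp=U+01E0 (starts at byte 5)
Byte[7]=EF: 3-byte lead, need 2 cont bytes. acc=0xF
Byte[8]=B1: continuation. acc=(acc<<6)|0x31=0x3F1
Byte[9]=B7: continuation. acc=(acc<<6)|0x37=0xFC77
Completed: cp=U+FC77 (starts at byte 7)
Byte[10]=72: 1-byte ASCII. cp=U+0072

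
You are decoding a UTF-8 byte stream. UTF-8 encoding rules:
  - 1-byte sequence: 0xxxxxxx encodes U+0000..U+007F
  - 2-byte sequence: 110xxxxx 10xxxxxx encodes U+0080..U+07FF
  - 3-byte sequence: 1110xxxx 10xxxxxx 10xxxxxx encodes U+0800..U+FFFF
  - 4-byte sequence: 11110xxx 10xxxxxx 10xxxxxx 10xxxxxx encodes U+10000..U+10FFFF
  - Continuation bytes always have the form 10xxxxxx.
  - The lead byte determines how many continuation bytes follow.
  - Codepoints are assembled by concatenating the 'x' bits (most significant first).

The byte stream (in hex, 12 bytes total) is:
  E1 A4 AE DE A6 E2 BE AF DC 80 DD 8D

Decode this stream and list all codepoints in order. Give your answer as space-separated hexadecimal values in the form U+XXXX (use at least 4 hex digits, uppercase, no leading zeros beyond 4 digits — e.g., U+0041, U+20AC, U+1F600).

Answer: U+192E U+07A6 U+2FAF U+0700 U+074D

Derivation:
Byte[0]=E1: 3-byte lead, need 2 cont bytes. acc=0x1
Byte[1]=A4: continuation. acc=(acc<<6)|0x24=0x64
Byte[2]=AE: continuation. acc=(acc<<6)|0x2E=0x192E
Completed: cp=U+192E (starts at byte 0)
Byte[3]=DE: 2-byte lead, need 1 cont bytes. acc=0x1E
Byte[4]=A6: continuation. acc=(acc<<6)|0x26=0x7A6
Completed: cp=U+07A6 (starts at byte 3)
Byte[5]=E2: 3-byte lead, need 2 cont bytes. acc=0x2
Byte[6]=BE: continuation. acc=(acc<<6)|0x3E=0xBE
Byte[7]=AF: continuation. acc=(acc<<6)|0x2F=0x2FAF
Completed: cp=U+2FAF (starts at byte 5)
Byte[8]=DC: 2-byte lead, need 1 cont bytes. acc=0x1C
Byte[9]=80: continuation. acc=(acc<<6)|0x00=0x700
Completed: cp=U+0700 (starts at byte 8)
Byte[10]=DD: 2-byte lead, need 1 cont bytes. acc=0x1D
Byte[11]=8D: continuation. acc=(acc<<6)|0x0D=0x74D
Completed: cp=U+074D (starts at byte 10)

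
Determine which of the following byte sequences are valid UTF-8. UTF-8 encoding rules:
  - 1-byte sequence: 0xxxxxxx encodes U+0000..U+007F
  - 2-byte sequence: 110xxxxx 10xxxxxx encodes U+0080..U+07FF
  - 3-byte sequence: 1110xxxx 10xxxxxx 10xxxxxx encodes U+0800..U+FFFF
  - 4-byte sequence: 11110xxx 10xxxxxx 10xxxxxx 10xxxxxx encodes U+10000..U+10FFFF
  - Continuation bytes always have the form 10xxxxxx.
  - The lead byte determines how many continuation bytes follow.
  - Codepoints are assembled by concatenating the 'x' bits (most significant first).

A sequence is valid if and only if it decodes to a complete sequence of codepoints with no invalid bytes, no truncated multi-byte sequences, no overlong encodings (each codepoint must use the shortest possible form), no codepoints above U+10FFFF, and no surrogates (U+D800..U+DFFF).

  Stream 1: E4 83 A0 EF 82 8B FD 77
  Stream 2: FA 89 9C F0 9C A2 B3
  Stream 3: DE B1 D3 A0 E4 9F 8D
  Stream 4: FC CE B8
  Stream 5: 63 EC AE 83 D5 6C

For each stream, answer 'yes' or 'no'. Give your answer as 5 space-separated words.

Stream 1: error at byte offset 6. INVALID
Stream 2: error at byte offset 0. INVALID
Stream 3: decodes cleanly. VALID
Stream 4: error at byte offset 0. INVALID
Stream 5: error at byte offset 5. INVALID

Answer: no no yes no no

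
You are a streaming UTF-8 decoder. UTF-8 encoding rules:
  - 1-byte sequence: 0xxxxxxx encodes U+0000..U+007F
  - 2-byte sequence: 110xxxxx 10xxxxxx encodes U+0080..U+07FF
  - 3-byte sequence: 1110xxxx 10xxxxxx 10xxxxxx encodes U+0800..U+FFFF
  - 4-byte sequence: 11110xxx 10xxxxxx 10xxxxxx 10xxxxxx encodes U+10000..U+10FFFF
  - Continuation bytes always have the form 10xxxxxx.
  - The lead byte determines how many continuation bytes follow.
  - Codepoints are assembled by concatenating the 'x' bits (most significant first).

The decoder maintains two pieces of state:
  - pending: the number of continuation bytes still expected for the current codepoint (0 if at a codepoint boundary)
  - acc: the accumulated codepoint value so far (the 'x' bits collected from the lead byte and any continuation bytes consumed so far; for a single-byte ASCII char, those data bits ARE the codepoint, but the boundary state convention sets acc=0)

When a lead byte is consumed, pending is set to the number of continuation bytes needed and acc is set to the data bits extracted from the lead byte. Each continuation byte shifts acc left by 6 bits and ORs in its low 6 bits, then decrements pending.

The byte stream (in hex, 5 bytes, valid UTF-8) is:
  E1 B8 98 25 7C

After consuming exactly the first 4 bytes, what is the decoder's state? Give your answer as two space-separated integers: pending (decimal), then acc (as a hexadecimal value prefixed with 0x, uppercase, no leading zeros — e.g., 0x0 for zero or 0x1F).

Byte[0]=E1: 3-byte lead. pending=2, acc=0x1
Byte[1]=B8: continuation. acc=(acc<<6)|0x38=0x78, pending=1
Byte[2]=98: continuation. acc=(acc<<6)|0x18=0x1E18, pending=0
Byte[3]=25: 1-byte. pending=0, acc=0x0

Answer: 0 0x0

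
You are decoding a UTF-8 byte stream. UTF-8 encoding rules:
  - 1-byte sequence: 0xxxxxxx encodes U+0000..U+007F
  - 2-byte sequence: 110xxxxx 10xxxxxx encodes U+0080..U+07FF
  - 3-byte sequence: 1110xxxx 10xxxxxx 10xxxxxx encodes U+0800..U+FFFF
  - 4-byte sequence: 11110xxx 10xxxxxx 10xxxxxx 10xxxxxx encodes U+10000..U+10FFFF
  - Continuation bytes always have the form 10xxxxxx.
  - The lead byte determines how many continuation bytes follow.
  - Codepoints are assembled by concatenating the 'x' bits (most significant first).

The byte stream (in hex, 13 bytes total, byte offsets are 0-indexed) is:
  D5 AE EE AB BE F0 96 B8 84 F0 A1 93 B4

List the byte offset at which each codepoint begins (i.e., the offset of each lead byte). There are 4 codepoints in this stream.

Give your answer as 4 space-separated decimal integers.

Answer: 0 2 5 9

Derivation:
Byte[0]=D5: 2-byte lead, need 1 cont bytes. acc=0x15
Byte[1]=AE: continuation. acc=(acc<<6)|0x2E=0x56E
Completed: cp=U+056E (starts at byte 0)
Byte[2]=EE: 3-byte lead, need 2 cont bytes. acc=0xE
Byte[3]=AB: continuation. acc=(acc<<6)|0x2B=0x3AB
Byte[4]=BE: continuation. acc=(acc<<6)|0x3E=0xEAFE
Completed: cp=U+EAFE (starts at byte 2)
Byte[5]=F0: 4-byte lead, need 3 cont bytes. acc=0x0
Byte[6]=96: continuation. acc=(acc<<6)|0x16=0x16
Byte[7]=B8: continuation. acc=(acc<<6)|0x38=0x5B8
Byte[8]=84: continuation. acc=(acc<<6)|0x04=0x16E04
Completed: cp=U+16E04 (starts at byte 5)
Byte[9]=F0: 4-byte lead, need 3 cont bytes. acc=0x0
Byte[10]=A1: continuation. acc=(acc<<6)|0x21=0x21
Byte[11]=93: continuation. acc=(acc<<6)|0x13=0x853
Byte[12]=B4: continuation. acc=(acc<<6)|0x34=0x214F4
Completed: cp=U+214F4 (starts at byte 9)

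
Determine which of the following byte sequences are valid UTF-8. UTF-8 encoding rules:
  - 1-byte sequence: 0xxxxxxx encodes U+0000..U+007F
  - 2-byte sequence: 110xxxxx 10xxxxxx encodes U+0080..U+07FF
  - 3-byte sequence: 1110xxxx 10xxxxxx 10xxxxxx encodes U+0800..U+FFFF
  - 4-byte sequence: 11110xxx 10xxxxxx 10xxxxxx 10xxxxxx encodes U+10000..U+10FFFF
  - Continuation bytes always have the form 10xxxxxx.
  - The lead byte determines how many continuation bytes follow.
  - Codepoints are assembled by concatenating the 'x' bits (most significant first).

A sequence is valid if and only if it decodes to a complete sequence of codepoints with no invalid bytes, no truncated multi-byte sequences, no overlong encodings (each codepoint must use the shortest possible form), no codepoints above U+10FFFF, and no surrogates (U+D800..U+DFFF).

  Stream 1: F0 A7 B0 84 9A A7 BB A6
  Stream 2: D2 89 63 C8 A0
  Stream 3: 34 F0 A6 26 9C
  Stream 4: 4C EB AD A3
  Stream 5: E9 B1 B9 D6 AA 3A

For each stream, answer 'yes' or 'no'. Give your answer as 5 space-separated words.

Answer: no yes no yes yes

Derivation:
Stream 1: error at byte offset 4. INVALID
Stream 2: decodes cleanly. VALID
Stream 3: error at byte offset 3. INVALID
Stream 4: decodes cleanly. VALID
Stream 5: decodes cleanly. VALID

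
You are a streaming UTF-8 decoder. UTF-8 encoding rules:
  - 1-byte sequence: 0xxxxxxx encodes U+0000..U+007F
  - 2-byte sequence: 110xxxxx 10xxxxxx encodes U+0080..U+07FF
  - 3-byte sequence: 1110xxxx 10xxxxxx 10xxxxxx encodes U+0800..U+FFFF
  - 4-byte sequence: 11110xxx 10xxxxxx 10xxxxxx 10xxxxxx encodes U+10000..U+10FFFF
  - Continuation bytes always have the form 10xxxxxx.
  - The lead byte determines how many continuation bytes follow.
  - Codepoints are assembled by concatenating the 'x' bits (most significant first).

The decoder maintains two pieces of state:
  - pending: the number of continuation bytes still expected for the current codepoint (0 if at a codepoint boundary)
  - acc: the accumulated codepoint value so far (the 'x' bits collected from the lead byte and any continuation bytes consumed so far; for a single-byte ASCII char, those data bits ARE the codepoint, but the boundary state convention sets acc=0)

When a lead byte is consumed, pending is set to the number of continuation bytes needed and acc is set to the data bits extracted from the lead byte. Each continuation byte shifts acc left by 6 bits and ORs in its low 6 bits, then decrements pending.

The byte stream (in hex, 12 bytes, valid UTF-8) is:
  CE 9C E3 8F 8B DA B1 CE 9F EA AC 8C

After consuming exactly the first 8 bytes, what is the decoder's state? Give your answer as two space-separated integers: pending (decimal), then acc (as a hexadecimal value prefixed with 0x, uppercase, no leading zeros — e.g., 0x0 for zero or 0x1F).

Answer: 1 0xE

Derivation:
Byte[0]=CE: 2-byte lead. pending=1, acc=0xE
Byte[1]=9C: continuation. acc=(acc<<6)|0x1C=0x39C, pending=0
Byte[2]=E3: 3-byte lead. pending=2, acc=0x3
Byte[3]=8F: continuation. acc=(acc<<6)|0x0F=0xCF, pending=1
Byte[4]=8B: continuation. acc=(acc<<6)|0x0B=0x33CB, pending=0
Byte[5]=DA: 2-byte lead. pending=1, acc=0x1A
Byte[6]=B1: continuation. acc=(acc<<6)|0x31=0x6B1, pending=0
Byte[7]=CE: 2-byte lead. pending=1, acc=0xE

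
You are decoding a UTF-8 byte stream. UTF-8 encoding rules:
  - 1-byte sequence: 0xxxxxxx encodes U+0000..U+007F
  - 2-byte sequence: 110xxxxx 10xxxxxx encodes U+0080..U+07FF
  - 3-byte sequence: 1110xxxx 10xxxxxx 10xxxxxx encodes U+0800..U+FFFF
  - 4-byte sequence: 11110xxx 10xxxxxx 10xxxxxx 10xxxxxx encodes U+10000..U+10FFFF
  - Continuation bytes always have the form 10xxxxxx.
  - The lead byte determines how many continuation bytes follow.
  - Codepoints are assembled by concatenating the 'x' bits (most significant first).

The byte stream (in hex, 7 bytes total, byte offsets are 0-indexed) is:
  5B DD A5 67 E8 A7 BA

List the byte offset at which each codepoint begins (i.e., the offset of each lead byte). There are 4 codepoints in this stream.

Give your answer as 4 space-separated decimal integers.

Byte[0]=5B: 1-byte ASCII. cp=U+005B
Byte[1]=DD: 2-byte lead, need 1 cont bytes. acc=0x1D
Byte[2]=A5: continuation. acc=(acc<<6)|0x25=0x765
Completed: cp=U+0765 (starts at byte 1)
Byte[3]=67: 1-byte ASCII. cp=U+0067
Byte[4]=E8: 3-byte lead, need 2 cont bytes. acc=0x8
Byte[5]=A7: continuation. acc=(acc<<6)|0x27=0x227
Byte[6]=BA: continuation. acc=(acc<<6)|0x3A=0x89FA
Completed: cp=U+89FA (starts at byte 4)

Answer: 0 1 3 4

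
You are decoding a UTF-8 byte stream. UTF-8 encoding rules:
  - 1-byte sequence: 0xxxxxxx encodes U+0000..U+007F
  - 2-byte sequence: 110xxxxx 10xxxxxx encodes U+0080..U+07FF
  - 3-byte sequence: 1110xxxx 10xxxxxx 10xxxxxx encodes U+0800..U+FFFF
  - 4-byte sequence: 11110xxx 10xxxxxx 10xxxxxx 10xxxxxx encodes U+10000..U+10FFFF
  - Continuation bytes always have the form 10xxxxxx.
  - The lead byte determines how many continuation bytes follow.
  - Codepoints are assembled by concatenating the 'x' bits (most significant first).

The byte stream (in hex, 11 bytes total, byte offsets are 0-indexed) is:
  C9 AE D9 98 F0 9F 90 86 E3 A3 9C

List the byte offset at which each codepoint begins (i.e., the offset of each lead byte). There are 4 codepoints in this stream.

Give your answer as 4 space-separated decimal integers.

Answer: 0 2 4 8

Derivation:
Byte[0]=C9: 2-byte lead, need 1 cont bytes. acc=0x9
Byte[1]=AE: continuation. acc=(acc<<6)|0x2E=0x26E
Completed: cp=U+026E (starts at byte 0)
Byte[2]=D9: 2-byte lead, need 1 cont bytes. acc=0x19
Byte[3]=98: continuation. acc=(acc<<6)|0x18=0x658
Completed: cp=U+0658 (starts at byte 2)
Byte[4]=F0: 4-byte lead, need 3 cont bytes. acc=0x0
Byte[5]=9F: continuation. acc=(acc<<6)|0x1F=0x1F
Byte[6]=90: continuation. acc=(acc<<6)|0x10=0x7D0
Byte[7]=86: continuation. acc=(acc<<6)|0x06=0x1F406
Completed: cp=U+1F406 (starts at byte 4)
Byte[8]=E3: 3-byte lead, need 2 cont bytes. acc=0x3
Byte[9]=A3: continuation. acc=(acc<<6)|0x23=0xE3
Byte[10]=9C: continuation. acc=(acc<<6)|0x1C=0x38DC
Completed: cp=U+38DC (starts at byte 8)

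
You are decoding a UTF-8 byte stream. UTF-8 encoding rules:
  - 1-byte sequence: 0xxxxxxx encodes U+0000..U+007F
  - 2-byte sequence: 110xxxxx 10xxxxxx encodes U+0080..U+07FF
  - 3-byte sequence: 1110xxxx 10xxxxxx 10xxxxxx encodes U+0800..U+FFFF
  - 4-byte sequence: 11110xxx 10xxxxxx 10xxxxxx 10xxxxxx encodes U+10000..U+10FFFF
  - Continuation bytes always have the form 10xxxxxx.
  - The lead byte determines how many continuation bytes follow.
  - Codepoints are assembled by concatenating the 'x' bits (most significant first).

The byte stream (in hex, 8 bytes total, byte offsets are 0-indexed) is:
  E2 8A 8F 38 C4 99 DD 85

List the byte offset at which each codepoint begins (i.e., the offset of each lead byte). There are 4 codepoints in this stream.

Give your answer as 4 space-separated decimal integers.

Answer: 0 3 4 6

Derivation:
Byte[0]=E2: 3-byte lead, need 2 cont bytes. acc=0x2
Byte[1]=8A: continuation. acc=(acc<<6)|0x0A=0x8A
Byte[2]=8F: continuation. acc=(acc<<6)|0x0F=0x228F
Completed: cp=U+228F (starts at byte 0)
Byte[3]=38: 1-byte ASCII. cp=U+0038
Byte[4]=C4: 2-byte lead, need 1 cont bytes. acc=0x4
Byte[5]=99: continuation. acc=(acc<<6)|0x19=0x119
Completed: cp=U+0119 (starts at byte 4)
Byte[6]=DD: 2-byte lead, need 1 cont bytes. acc=0x1D
Byte[7]=85: continuation. acc=(acc<<6)|0x05=0x745
Completed: cp=U+0745 (starts at byte 6)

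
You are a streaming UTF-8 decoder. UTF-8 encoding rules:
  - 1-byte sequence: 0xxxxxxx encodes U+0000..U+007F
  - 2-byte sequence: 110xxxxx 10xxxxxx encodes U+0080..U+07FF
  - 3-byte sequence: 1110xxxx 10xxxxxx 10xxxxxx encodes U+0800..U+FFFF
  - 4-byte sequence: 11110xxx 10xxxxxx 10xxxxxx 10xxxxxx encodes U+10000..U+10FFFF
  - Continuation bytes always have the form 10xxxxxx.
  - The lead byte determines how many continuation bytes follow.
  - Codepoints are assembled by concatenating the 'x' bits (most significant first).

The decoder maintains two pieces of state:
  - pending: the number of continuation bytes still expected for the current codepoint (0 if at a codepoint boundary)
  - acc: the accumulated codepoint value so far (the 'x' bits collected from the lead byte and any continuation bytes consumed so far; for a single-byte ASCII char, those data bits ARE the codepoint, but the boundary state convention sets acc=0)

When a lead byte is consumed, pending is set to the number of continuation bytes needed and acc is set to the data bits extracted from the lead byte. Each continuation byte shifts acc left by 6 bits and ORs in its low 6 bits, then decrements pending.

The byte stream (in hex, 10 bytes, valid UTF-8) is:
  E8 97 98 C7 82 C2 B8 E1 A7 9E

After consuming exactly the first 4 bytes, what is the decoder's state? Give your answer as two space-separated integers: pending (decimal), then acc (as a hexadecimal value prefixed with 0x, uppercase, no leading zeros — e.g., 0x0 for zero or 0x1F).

Byte[0]=E8: 3-byte lead. pending=2, acc=0x8
Byte[1]=97: continuation. acc=(acc<<6)|0x17=0x217, pending=1
Byte[2]=98: continuation. acc=(acc<<6)|0x18=0x85D8, pending=0
Byte[3]=C7: 2-byte lead. pending=1, acc=0x7

Answer: 1 0x7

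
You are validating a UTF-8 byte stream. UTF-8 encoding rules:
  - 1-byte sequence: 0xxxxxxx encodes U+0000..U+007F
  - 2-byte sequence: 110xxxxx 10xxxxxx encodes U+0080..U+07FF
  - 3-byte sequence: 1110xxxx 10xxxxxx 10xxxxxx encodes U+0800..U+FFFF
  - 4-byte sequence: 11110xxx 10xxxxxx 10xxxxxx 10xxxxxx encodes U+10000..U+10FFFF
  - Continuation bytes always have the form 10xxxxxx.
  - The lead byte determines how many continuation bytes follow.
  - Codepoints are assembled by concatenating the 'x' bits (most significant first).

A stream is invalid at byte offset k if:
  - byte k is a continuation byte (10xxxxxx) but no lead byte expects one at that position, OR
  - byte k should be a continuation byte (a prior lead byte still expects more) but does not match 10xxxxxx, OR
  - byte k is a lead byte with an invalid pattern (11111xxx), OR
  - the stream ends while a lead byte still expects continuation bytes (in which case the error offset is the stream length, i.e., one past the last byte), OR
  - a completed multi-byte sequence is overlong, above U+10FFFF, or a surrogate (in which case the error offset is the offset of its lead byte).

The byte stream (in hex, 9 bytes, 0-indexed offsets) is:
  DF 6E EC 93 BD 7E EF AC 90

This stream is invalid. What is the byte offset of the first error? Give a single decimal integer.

Answer: 1

Derivation:
Byte[0]=DF: 2-byte lead, need 1 cont bytes. acc=0x1F
Byte[1]=6E: expected 10xxxxxx continuation. INVALID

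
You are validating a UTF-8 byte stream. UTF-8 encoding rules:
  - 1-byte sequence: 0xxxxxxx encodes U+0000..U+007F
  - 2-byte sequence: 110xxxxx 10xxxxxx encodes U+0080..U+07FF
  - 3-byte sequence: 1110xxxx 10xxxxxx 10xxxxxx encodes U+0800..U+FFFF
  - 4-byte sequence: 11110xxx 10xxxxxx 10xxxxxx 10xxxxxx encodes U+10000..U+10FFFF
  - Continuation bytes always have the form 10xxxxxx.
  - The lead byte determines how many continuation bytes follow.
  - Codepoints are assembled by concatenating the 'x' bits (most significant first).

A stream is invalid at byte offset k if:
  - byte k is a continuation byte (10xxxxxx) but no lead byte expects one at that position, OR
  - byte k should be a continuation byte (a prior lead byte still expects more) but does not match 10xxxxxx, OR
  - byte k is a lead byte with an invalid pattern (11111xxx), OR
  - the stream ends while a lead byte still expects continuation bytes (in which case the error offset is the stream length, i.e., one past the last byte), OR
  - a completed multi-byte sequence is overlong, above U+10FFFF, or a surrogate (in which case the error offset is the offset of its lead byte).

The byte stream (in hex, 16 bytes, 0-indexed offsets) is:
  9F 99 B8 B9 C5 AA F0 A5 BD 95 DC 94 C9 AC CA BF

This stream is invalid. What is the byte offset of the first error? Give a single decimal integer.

Answer: 0

Derivation:
Byte[0]=9F: INVALID lead byte (not 0xxx/110x/1110/11110)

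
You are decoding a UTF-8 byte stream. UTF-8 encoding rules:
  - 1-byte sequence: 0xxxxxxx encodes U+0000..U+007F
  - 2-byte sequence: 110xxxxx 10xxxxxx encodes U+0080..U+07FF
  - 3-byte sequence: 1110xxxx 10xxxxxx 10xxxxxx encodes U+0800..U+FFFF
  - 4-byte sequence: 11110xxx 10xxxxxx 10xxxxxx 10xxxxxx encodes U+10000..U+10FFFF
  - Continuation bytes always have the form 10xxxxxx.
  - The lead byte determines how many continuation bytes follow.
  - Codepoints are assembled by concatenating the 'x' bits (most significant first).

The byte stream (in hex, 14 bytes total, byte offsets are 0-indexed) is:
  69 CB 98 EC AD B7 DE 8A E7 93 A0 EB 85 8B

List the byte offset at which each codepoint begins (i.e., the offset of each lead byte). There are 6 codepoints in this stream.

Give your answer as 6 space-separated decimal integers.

Byte[0]=69: 1-byte ASCII. cp=U+0069
Byte[1]=CB: 2-byte lead, need 1 cont bytes. acc=0xB
Byte[2]=98: continuation. acc=(acc<<6)|0x18=0x2D8
Completed: cp=U+02D8 (starts at byte 1)
Byte[3]=EC: 3-byte lead, need 2 cont bytes. acc=0xC
Byte[4]=AD: continuation. acc=(acc<<6)|0x2D=0x32D
Byte[5]=B7: continuation. acc=(acc<<6)|0x37=0xCB77
Completed: cp=U+CB77 (starts at byte 3)
Byte[6]=DE: 2-byte lead, need 1 cont bytes. acc=0x1E
Byte[7]=8A: continuation. acc=(acc<<6)|0x0A=0x78A
Completed: cp=U+078A (starts at byte 6)
Byte[8]=E7: 3-byte lead, need 2 cont bytes. acc=0x7
Byte[9]=93: continuation. acc=(acc<<6)|0x13=0x1D3
Byte[10]=A0: continuation. acc=(acc<<6)|0x20=0x74E0
Completed: cp=U+74E0 (starts at byte 8)
Byte[11]=EB: 3-byte lead, need 2 cont bytes. acc=0xB
Byte[12]=85: continuation. acc=(acc<<6)|0x05=0x2C5
Byte[13]=8B: continuation. acc=(acc<<6)|0x0B=0xB14B
Completed: cp=U+B14B (starts at byte 11)

Answer: 0 1 3 6 8 11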